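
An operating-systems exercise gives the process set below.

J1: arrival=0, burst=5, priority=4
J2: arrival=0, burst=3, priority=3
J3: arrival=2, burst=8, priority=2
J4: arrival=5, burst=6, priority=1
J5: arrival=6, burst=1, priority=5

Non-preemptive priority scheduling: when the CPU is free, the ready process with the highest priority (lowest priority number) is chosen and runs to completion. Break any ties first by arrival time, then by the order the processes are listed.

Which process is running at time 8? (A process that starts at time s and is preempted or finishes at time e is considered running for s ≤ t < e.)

Timeline: | J2 0-3 | J3 3-11 | J4 11-17 | J1 17-22 | J5 22-23 |
Completion: J1=22  J2=3  J3=11  J4=17  J5=23
Turnaround (C−A): J1=22  J2=3  J3=9  J4=12  J5=17

J3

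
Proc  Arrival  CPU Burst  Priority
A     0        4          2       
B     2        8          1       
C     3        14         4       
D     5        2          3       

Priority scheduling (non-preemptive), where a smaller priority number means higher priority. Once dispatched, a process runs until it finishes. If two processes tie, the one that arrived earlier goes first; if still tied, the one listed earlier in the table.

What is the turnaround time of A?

4

Gantt: | A 0-4 | B 4-12 | D 12-14 | C 14-28 |
Completion: A=4  B=12  C=28  D=14
Turnaround(A) = completion − arrival = 4 − 0 = 4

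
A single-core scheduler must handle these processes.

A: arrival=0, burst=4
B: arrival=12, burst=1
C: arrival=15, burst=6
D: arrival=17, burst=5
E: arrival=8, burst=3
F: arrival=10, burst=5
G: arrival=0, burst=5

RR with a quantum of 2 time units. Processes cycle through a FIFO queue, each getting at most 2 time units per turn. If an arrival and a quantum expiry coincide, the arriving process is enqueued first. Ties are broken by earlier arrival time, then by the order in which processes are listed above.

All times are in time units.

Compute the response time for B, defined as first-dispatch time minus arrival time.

2

Schedule: | A 0-2 | G 2-4 | A 4-6 | G 6-8 | E 8-10 | G 10-11 | F 11-13 | E 13-14 | B 14-15 | F 15-17 | C 17-19 | D 19-21 | F 21-22 | C 22-24 | D 24-26 | C 26-28 | D 28-29 |
Completion: A=6  B=15  C=28  D=29  E=14  F=22  G=11
Turnaround (C−A): A=6  B=3  C=13  D=12  E=6  F=12  G=11
Response(B) = first start − arrival = 14 − 12 = 2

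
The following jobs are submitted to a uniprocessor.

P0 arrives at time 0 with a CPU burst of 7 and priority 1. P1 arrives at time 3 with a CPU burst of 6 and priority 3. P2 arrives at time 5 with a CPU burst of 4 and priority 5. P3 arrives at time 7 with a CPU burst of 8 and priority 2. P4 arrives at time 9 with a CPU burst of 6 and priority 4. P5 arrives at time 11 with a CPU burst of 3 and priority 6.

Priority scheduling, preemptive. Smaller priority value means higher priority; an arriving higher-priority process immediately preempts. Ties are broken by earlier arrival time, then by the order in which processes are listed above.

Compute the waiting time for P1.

Gantt: | P0 0-7 | P3 7-15 | P1 15-21 | P4 21-27 | P2 27-31 | P5 31-34 |
Completion: P0=7  P1=21  P2=31  P3=15  P4=27  P5=34
Turnaround (C−A): P0=7  P1=18  P2=26  P3=8  P4=18  P5=23
Waiting(P1) = turnaround − burst = 18 − 6 = 12

12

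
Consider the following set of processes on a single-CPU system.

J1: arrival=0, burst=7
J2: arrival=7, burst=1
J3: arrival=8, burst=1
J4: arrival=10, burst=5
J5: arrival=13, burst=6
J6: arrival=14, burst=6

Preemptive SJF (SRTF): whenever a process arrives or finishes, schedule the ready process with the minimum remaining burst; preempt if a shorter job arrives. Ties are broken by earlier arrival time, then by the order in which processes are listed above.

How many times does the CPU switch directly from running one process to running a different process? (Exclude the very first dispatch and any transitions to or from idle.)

Schedule: | J1 0-7 | J2 7-8 | J3 8-9 | idle 9-10 | J4 10-15 | J5 15-21 | J6 21-27 |
Completion: J1=7  J2=8  J3=9  J4=15  J5=21  J6=27

4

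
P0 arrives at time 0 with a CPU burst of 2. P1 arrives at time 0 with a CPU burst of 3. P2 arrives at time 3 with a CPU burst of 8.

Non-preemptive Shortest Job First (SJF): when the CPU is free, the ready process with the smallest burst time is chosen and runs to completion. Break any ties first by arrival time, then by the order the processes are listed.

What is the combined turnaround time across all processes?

17

Schedule: | P0 0-2 | P1 2-5 | P2 5-13 |
Completion: P0=2  P1=5  P2=13
Turnaround = completion − arrival: P0=2, P1=5, P2=10
Total turnaround = 2 + 5 + 10 = 17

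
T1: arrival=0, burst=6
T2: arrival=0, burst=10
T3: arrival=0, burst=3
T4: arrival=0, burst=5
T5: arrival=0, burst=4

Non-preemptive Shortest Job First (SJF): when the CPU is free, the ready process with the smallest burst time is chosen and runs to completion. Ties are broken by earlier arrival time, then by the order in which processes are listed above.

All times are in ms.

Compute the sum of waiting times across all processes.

40

Timeline: | T3 0-3 | T5 3-7 | T4 7-12 | T1 12-18 | T2 18-28 |
Completion: T1=18  T2=28  T3=3  T4=12  T5=7
Waiting = turnaround − burst: T1=12, T2=18, T3=0, T4=7, T5=3
Total waiting = 12 + 18 + 0 + 7 + 3 = 40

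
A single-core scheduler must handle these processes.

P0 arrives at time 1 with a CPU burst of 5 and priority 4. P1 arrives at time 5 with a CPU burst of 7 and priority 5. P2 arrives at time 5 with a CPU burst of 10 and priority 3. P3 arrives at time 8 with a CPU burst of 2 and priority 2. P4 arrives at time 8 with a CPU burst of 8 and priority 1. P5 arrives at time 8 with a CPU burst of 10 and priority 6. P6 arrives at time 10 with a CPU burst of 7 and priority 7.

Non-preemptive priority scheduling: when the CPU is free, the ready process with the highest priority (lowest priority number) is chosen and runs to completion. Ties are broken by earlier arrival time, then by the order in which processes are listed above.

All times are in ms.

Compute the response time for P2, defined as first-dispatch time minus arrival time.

Timeline: | idle 0-1 | P0 1-6 | P2 6-16 | P4 16-24 | P3 24-26 | P1 26-33 | P5 33-43 | P6 43-50 |
Completion: P0=6  P1=33  P2=16  P3=26  P4=24  P5=43  P6=50
Turnaround (C−A): P0=5  P1=28  P2=11  P3=18  P4=16  P5=35  P6=40
Response(P2) = first start − arrival = 6 − 5 = 1

1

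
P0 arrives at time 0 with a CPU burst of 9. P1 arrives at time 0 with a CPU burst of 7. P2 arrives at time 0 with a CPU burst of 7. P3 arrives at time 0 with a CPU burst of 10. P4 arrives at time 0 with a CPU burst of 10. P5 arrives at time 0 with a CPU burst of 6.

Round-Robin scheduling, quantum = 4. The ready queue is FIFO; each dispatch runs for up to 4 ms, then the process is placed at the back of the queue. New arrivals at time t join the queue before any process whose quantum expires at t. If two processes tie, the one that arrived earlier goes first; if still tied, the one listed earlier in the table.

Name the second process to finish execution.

Schedule: | P0 0-4 | P1 4-8 | P2 8-12 | P3 12-16 | P4 16-20 | P5 20-24 | P0 24-28 | P1 28-31 | P2 31-34 | P3 34-38 | P4 38-42 | P5 42-44 | P0 44-45 | P3 45-47 | P4 47-49 |
Completion: P0=45  P1=31  P2=34  P3=47  P4=49  P5=44
Finish order: P1 → P2 → P5 → P0 → P3 → P4

P2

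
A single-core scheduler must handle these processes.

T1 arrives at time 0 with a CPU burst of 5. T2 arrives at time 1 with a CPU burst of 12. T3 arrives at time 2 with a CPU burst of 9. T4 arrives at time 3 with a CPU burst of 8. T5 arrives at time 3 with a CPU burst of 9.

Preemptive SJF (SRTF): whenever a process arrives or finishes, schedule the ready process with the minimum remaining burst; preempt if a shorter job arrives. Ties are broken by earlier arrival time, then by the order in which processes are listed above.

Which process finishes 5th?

Timeline: | T1 0-5 | T4 5-13 | T3 13-22 | T5 22-31 | T2 31-43 |
Completion: T1=5  T2=43  T3=22  T4=13  T5=31
Turnaround (C−A): T1=5  T2=42  T3=20  T4=10  T5=28
Finish order: T1 → T4 → T3 → T5 → T2

T2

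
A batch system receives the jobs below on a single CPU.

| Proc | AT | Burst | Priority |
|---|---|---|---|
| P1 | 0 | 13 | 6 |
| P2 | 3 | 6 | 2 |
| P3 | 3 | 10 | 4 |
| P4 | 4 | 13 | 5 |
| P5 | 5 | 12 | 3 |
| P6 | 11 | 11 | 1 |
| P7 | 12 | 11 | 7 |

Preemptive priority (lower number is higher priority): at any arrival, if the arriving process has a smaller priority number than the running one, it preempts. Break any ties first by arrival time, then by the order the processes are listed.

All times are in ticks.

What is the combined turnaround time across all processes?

263

Gantt: | P1 0-3 | P2 3-9 | P5 9-11 | P6 11-22 | P5 22-32 | P3 32-42 | P4 42-55 | P1 55-65 | P7 65-76 |
Completion: P1=65  P2=9  P3=42  P4=55  P5=32  P6=22  P7=76
Turnaround (C−A): P1=65  P2=6  P3=39  P4=51  P5=27  P6=11  P7=64
Turnaround = completion − arrival: P1=65, P2=6, P3=39, P4=51, P5=27, P6=11, P7=64
Total turnaround = 65 + 6 + 39 + 51 + 27 + 11 + 64 = 263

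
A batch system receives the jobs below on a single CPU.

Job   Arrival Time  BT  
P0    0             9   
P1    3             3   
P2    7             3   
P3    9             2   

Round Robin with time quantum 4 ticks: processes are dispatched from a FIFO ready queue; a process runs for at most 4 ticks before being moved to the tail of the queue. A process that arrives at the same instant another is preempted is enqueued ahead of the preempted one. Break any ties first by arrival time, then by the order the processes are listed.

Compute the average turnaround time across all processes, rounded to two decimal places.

Timeline: | P0 0-4 | P1 4-7 | P0 7-11 | P2 11-14 | P3 14-16 | P0 16-17 |
Completion: P0=17  P1=7  P2=14  P3=16
Turnaround times: P0=17, P1=4, P2=7, P3=7
Average turnaround = (17+4+7+7) / 4 = 35/4 = 8.75

8.75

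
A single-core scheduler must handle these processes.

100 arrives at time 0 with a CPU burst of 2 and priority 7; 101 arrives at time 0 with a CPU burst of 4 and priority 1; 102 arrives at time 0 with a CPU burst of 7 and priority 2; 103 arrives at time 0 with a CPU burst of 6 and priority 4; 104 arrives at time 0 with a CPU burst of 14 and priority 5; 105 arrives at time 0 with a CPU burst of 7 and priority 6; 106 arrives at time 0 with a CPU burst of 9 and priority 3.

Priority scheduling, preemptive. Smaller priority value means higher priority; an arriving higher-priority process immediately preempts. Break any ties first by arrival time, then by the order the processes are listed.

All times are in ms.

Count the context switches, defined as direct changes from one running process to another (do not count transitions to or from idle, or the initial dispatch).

6

Gantt: | 101 0-4 | 102 4-11 | 106 11-20 | 103 20-26 | 104 26-40 | 105 40-47 | 100 47-49 |
Completion: 100=49  101=4  102=11  103=26  104=40  105=47  106=20
Turnaround (C−A): 100=49  101=4  102=11  103=26  104=40  105=47  106=20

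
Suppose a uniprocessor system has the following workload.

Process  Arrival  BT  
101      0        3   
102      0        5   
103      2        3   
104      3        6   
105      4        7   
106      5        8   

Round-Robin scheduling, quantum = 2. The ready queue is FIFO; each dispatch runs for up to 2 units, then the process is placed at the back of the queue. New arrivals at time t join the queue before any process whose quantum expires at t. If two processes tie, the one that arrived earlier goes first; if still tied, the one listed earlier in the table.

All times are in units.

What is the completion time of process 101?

7

Gantt: | 101 0-2 | 102 2-4 | 103 4-6 | 101 6-7 | 104 7-9 | 105 9-11 | 102 11-13 | 106 13-15 | 103 15-16 | 104 16-18 | 105 18-20 | 102 20-21 | 106 21-23 | 104 23-25 | 105 25-27 | 106 27-29 | 105 29-30 | 106 30-32 |
Completion: 101=7  102=21  103=16  104=25  105=30  106=32
Turnaround (C−A): 101=7  102=21  103=14  104=22  105=26  106=27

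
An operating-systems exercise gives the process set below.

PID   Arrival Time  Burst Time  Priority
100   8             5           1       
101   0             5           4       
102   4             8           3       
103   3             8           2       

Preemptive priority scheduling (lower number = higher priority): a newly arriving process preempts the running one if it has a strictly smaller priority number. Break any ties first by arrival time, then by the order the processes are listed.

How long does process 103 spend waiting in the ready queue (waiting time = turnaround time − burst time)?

Timeline: | 101 0-3 | 103 3-8 | 100 8-13 | 103 13-16 | 102 16-24 | 101 24-26 |
Completion: 100=13  101=26  102=24  103=16
Waiting(103) = turnaround − burst = 13 − 8 = 5

5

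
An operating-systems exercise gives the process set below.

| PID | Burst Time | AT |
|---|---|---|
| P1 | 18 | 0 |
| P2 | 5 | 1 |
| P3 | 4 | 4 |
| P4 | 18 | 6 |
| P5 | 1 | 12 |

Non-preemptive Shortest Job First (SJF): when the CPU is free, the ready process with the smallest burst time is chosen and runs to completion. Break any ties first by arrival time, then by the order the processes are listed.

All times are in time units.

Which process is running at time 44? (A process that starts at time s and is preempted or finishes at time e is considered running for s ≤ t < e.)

Gantt: | P1 0-18 | P5 18-19 | P3 19-23 | P2 23-28 | P4 28-46 |
Completion: P1=18  P2=28  P3=23  P4=46  P5=19
Turnaround (C−A): P1=18  P2=27  P3=19  P4=40  P5=7

P4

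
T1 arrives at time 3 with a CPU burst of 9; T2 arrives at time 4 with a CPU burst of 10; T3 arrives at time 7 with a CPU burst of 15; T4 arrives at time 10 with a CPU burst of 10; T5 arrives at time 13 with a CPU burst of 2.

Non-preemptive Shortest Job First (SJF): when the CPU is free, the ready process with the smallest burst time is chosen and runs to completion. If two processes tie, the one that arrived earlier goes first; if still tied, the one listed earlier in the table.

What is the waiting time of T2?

8

Gantt: | idle 0-3 | T1 3-12 | T2 12-22 | T5 22-24 | T4 24-34 | T3 34-49 |
Completion: T1=12  T2=22  T3=49  T4=34  T5=24
Turnaround (C−A): T1=9  T2=18  T3=42  T4=24  T5=11
Waiting(T2) = turnaround − burst = 18 − 10 = 8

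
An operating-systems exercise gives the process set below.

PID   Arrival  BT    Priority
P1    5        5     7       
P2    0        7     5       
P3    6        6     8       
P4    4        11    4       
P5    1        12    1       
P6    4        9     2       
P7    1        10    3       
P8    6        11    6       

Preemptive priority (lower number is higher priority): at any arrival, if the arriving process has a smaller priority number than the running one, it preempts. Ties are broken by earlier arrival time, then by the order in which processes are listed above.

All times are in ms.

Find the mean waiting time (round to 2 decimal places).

32.13

Timeline: | P2 0-1 | P5 1-13 | P6 13-22 | P7 22-32 | P4 32-43 | P2 43-49 | P8 49-60 | P1 60-65 | P3 65-71 |
Completion: P1=65  P2=49  P3=71  P4=43  P5=13  P6=22  P7=32  P8=60
Turnaround (C−A): P1=60  P2=49  P3=65  P4=39  P5=12  P6=18  P7=31  P8=54
Waiting times: P1=55, P2=42, P3=59, P4=28, P5=0, P6=9, P7=21, P8=43
Average waiting = (55+42+59+28+0+9+21+43) / 8 = 257/8 = 32.13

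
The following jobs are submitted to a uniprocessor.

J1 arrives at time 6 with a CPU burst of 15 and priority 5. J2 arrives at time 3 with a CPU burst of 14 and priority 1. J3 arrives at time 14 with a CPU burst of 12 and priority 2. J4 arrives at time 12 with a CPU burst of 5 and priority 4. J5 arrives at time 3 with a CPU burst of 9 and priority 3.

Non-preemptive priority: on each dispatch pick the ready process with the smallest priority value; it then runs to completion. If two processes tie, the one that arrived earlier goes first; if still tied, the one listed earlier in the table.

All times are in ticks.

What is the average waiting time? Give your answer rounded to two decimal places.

18.40

Schedule: | idle 0-3 | J2 3-17 | J3 17-29 | J5 29-38 | J4 38-43 | J1 43-58 |
Completion: J1=58  J2=17  J3=29  J4=43  J5=38
Turnaround (C−A): J1=52  J2=14  J3=15  J4=31  J5=35
Waiting times: J1=37, J2=0, J3=3, J4=26, J5=26
Average waiting = (37+0+3+26+26) / 5 = 92/5 = 18.40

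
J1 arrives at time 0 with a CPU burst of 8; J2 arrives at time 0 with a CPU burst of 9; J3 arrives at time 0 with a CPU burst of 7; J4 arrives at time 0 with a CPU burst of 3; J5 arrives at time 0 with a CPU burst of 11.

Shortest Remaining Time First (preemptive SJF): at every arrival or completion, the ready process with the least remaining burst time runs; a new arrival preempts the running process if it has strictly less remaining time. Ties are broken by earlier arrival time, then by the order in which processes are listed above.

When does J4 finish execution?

Gantt: | J4 0-3 | J3 3-10 | J1 10-18 | J2 18-27 | J5 27-38 |
Completion: J1=18  J2=27  J3=10  J4=3  J5=38
Turnaround (C−A): J1=18  J2=27  J3=10  J4=3  J5=38

3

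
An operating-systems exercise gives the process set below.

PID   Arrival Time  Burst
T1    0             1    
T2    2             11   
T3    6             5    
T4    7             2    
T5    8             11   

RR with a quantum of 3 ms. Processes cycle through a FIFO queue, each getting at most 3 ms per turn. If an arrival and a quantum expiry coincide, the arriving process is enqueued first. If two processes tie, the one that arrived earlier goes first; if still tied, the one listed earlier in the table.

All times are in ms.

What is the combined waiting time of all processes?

39

Schedule: | T1 0-1 | idle 1-2 | T2 2-8 | T3 8-11 | T4 11-13 | T5 13-16 | T2 16-19 | T3 19-21 | T5 21-24 | T2 24-26 | T5 26-31 |
Completion: T1=1  T2=26  T3=21  T4=13  T5=31
Waiting = turnaround − burst: T1=0, T2=13, T3=10, T4=4, T5=12
Total waiting = 0 + 13 + 10 + 4 + 12 = 39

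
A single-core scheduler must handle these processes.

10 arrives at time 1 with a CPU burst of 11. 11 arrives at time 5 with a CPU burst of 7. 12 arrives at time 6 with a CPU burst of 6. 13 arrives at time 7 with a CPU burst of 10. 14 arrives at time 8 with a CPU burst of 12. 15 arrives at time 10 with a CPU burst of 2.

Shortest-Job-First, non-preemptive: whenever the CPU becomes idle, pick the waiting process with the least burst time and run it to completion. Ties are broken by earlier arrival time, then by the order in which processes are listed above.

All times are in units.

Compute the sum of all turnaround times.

Gantt: | idle 0-1 | 10 1-12 | 15 12-14 | 12 14-20 | 11 20-27 | 13 27-37 | 14 37-49 |
Completion: 10=12  11=27  12=20  13=37  14=49  15=14
Turnaround (C−A): 10=11  11=22  12=14  13=30  14=41  15=4
Turnaround = completion − arrival: 10=11, 11=22, 12=14, 13=30, 14=41, 15=4
Total turnaround = 11 + 22 + 14 + 30 + 41 + 4 = 122

122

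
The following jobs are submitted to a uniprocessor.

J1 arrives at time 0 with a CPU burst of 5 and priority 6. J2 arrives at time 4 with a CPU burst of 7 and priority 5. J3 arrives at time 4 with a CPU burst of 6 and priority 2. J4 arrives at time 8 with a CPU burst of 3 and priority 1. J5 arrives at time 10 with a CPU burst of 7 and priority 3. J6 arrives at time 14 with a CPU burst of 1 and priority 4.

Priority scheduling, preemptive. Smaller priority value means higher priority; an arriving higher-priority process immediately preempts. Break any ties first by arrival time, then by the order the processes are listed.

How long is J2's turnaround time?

24

Timeline: | J1 0-4 | J3 4-8 | J4 8-11 | J3 11-13 | J5 13-20 | J6 20-21 | J2 21-28 | J1 28-29 |
Completion: J1=29  J2=28  J3=13  J4=11  J5=20  J6=21
Turnaround (C−A): J1=29  J2=24  J3=9  J4=3  J5=10  J6=7
Turnaround(J2) = completion − arrival = 28 − 4 = 24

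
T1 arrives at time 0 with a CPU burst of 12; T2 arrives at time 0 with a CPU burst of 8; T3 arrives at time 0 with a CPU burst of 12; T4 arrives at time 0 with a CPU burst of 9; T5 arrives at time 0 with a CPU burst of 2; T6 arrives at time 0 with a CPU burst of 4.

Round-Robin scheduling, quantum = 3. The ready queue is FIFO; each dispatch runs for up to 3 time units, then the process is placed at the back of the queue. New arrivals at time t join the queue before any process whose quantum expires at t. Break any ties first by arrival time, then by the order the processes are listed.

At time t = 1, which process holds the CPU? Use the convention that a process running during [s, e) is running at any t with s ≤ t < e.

Gantt: | T1 0-3 | T2 3-6 | T3 6-9 | T4 9-12 | T5 12-14 | T6 14-17 | T1 17-20 | T2 20-23 | T3 23-26 | T4 26-29 | T6 29-30 | T1 30-33 | T2 33-35 | T3 35-38 | T4 38-41 | T1 41-44 | T3 44-47 |
Completion: T1=44  T2=35  T3=47  T4=41  T5=14  T6=30

T1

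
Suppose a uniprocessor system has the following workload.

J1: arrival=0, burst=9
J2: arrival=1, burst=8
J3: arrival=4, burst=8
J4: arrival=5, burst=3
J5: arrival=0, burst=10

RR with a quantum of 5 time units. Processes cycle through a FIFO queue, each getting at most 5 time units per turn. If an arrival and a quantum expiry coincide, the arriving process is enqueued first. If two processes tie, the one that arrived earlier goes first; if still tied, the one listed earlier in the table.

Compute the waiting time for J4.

15

Gantt: | J1 0-5 | J5 5-10 | J2 10-15 | J3 15-20 | J4 20-23 | J1 23-27 | J5 27-32 | J2 32-35 | J3 35-38 |
Completion: J1=27  J2=35  J3=38  J4=23  J5=32
Turnaround (C−A): J1=27  J2=34  J3=34  J4=18  J5=32
Waiting(J4) = turnaround − burst = 18 − 3 = 15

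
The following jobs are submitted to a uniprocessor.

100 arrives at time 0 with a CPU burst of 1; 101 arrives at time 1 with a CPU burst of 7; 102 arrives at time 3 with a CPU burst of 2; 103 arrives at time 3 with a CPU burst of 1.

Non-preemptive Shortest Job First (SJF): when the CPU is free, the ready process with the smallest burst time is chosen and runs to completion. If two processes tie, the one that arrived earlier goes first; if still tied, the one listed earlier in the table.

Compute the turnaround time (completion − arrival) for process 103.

Schedule: | 100 0-1 | 101 1-8 | 103 8-9 | 102 9-11 |
Completion: 100=1  101=8  102=11  103=9
Turnaround (C−A): 100=1  101=7  102=8  103=6
Turnaround(103) = completion − arrival = 9 − 3 = 6

6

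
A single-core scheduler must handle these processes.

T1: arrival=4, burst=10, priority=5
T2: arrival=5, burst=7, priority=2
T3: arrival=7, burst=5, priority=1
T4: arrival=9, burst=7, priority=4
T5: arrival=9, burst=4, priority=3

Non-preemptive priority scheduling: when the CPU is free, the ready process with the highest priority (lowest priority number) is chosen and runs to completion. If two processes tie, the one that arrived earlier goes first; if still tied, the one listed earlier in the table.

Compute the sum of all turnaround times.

Schedule: | idle 0-4 | T1 4-14 | T3 14-19 | T2 19-26 | T5 26-30 | T4 30-37 |
Completion: T1=14  T2=26  T3=19  T4=37  T5=30
Turnaround (C−A): T1=10  T2=21  T3=12  T4=28  T5=21
Turnaround = completion − arrival: T1=10, T2=21, T3=12, T4=28, T5=21
Total turnaround = 10 + 21 + 12 + 28 + 21 = 92

92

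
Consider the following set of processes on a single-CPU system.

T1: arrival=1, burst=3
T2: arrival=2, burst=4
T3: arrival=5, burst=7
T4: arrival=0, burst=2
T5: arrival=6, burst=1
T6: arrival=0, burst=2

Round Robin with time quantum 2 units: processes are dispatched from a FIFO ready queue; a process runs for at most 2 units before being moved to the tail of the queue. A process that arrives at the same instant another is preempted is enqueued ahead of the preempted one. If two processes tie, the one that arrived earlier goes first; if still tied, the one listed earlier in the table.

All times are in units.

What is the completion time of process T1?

Gantt: | T4 0-2 | T6 2-4 | T1 4-6 | T2 6-8 | T3 8-10 | T5 10-11 | T1 11-12 | T2 12-14 | T3 14-19 |
Completion: T1=12  T2=14  T3=19  T4=2  T5=11  T6=4
Turnaround (C−A): T1=11  T2=12  T3=14  T4=2  T5=5  T6=4

12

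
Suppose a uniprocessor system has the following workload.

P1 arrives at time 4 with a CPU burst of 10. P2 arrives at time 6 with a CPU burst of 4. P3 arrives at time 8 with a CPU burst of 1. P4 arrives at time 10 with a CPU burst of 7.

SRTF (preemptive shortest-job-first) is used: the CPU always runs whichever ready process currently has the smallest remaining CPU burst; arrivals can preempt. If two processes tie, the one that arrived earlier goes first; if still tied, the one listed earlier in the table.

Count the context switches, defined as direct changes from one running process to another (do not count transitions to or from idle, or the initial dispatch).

5

Schedule: | idle 0-4 | P1 4-6 | P2 6-8 | P3 8-9 | P2 9-11 | P4 11-18 | P1 18-26 |
Completion: P1=26  P2=11  P3=9  P4=18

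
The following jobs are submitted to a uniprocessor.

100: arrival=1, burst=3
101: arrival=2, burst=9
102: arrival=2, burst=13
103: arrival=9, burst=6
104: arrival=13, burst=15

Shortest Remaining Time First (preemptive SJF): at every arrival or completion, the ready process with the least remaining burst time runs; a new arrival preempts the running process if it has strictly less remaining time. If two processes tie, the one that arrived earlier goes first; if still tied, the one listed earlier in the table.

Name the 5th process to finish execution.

Schedule: | idle 0-1 | 100 1-4 | 101 4-13 | 103 13-19 | 102 19-32 | 104 32-47 |
Completion: 100=4  101=13  102=32  103=19  104=47
Turnaround (C−A): 100=3  101=11  102=30  103=10  104=34
Finish order: 100 → 101 → 103 → 102 → 104

104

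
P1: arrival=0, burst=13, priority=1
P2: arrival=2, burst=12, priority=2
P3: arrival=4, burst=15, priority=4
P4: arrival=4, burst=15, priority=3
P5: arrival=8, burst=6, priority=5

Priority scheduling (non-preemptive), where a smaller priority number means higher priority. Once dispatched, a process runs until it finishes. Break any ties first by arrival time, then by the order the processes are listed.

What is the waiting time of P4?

21

Schedule: | P1 0-13 | P2 13-25 | P4 25-40 | P3 40-55 | P5 55-61 |
Completion: P1=13  P2=25  P3=55  P4=40  P5=61
Waiting(P4) = turnaround − burst = 36 − 15 = 21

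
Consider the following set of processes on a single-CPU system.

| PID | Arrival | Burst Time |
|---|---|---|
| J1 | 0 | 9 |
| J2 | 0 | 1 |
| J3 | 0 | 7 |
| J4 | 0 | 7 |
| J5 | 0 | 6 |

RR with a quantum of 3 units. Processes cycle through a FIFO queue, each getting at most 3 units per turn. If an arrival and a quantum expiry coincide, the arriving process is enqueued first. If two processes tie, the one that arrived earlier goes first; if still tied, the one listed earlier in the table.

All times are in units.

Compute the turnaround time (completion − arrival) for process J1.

28

Schedule: | J1 0-3 | J2 3-4 | J3 4-7 | J4 7-10 | J5 10-13 | J1 13-16 | J3 16-19 | J4 19-22 | J5 22-25 | J1 25-28 | J3 28-29 | J4 29-30 |
Completion: J1=28  J2=4  J3=29  J4=30  J5=25
Turnaround(J1) = completion − arrival = 28 − 0 = 28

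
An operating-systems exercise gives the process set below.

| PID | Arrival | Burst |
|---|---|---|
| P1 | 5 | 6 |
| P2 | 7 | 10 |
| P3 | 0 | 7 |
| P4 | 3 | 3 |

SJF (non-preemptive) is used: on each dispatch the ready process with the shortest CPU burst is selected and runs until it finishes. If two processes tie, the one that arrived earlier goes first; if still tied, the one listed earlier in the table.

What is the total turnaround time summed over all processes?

44

Timeline: | P3 0-7 | P4 7-10 | P1 10-16 | P2 16-26 |
Completion: P1=16  P2=26  P3=7  P4=10
Turnaround (C−A): P1=11  P2=19  P3=7  P4=7
Turnaround = completion − arrival: P1=11, P2=19, P3=7, P4=7
Total turnaround = 11 + 19 + 7 + 7 = 44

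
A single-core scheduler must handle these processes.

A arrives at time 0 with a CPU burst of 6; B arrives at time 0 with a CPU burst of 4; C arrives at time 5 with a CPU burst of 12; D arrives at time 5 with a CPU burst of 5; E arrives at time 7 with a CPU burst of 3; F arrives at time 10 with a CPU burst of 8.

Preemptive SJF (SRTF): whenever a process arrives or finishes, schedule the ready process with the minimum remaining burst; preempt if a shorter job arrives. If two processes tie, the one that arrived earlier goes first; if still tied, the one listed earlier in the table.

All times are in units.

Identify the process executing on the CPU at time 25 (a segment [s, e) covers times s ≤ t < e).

F

Gantt: | B 0-4 | A 4-10 | E 10-13 | D 13-18 | F 18-26 | C 26-38 |
Completion: A=10  B=4  C=38  D=18  E=13  F=26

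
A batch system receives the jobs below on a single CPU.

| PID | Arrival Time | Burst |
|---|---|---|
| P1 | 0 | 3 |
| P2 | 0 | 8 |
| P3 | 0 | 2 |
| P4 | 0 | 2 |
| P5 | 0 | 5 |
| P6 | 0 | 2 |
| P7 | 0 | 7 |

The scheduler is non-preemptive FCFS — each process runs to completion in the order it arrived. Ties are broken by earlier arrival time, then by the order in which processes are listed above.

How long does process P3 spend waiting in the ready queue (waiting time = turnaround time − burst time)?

11

Gantt: | P1 0-3 | P2 3-11 | P3 11-13 | P4 13-15 | P5 15-20 | P6 20-22 | P7 22-29 |
Completion: P1=3  P2=11  P3=13  P4=15  P5=20  P6=22  P7=29
Turnaround (C−A): P1=3  P2=11  P3=13  P4=15  P5=20  P6=22  P7=29
Waiting(P3) = turnaround − burst = 13 − 2 = 11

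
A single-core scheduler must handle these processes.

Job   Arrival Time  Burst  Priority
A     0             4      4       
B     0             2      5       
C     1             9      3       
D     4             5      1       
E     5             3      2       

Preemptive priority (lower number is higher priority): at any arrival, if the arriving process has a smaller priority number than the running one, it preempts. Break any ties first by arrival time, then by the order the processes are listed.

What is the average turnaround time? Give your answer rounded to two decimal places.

Gantt: | A 0-1 | C 1-4 | D 4-9 | E 9-12 | C 12-18 | A 18-21 | B 21-23 |
Completion: A=21  B=23  C=18  D=9  E=12
Turnaround (C−A): A=21  B=23  C=17  D=5  E=7
Turnaround times: A=21, B=23, C=17, D=5, E=7
Average turnaround = (21+23+17+5+7) / 5 = 73/5 = 14.60

14.60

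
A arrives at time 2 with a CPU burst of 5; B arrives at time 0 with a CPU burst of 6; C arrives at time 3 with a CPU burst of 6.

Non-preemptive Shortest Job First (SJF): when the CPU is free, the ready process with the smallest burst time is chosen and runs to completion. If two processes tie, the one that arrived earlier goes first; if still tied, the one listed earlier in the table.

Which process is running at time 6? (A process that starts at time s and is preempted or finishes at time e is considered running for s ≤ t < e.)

Schedule: | B 0-6 | A 6-11 | C 11-17 |
Completion: A=11  B=6  C=17
Turnaround (C−A): A=9  B=6  C=14

A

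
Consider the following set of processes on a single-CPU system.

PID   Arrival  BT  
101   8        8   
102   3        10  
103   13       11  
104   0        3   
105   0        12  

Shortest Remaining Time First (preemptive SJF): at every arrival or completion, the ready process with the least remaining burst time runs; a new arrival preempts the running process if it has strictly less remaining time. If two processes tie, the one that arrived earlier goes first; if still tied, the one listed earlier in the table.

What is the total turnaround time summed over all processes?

Gantt: | 104 0-3 | 102 3-13 | 101 13-21 | 103 21-32 | 105 32-44 |
Completion: 101=21  102=13  103=32  104=3  105=44
Turnaround (C−A): 101=13  102=10  103=19  104=3  105=44
Turnaround = completion − arrival: 101=13, 102=10, 103=19, 104=3, 105=44
Total turnaround = 13 + 10 + 19 + 3 + 44 = 89

89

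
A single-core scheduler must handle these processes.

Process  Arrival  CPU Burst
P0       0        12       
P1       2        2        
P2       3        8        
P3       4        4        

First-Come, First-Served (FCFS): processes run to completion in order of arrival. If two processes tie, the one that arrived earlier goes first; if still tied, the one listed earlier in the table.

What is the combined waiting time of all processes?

Gantt: | P0 0-12 | P1 12-14 | P2 14-22 | P3 22-26 |
Completion: P0=12  P1=14  P2=22  P3=26
Turnaround (C−A): P0=12  P1=12  P2=19  P3=22
Waiting = turnaround − burst: P0=0, P1=10, P2=11, P3=18
Total waiting = 0 + 10 + 11 + 18 = 39

39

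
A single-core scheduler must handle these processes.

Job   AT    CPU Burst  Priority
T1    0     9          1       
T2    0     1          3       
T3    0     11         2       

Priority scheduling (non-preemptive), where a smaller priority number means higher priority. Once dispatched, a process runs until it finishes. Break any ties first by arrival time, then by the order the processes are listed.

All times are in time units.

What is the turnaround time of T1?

Schedule: | T1 0-9 | T3 9-20 | T2 20-21 |
Completion: T1=9  T2=21  T3=20
Turnaround(T1) = completion − arrival = 9 − 0 = 9

9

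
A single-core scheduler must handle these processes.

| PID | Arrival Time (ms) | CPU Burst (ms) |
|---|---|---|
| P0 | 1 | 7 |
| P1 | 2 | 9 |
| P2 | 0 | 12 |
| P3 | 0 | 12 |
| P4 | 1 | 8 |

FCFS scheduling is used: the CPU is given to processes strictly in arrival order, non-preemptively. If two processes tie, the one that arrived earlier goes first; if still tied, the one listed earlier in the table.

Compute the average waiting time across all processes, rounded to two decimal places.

20.40

Gantt: | P2 0-12 | P3 12-24 | P0 24-31 | P4 31-39 | P1 39-48 |
Completion: P0=31  P1=48  P2=12  P3=24  P4=39
Waiting times: P0=23, P1=37, P2=0, P3=12, P4=30
Average waiting = (23+37+0+12+30) / 5 = 102/5 = 20.40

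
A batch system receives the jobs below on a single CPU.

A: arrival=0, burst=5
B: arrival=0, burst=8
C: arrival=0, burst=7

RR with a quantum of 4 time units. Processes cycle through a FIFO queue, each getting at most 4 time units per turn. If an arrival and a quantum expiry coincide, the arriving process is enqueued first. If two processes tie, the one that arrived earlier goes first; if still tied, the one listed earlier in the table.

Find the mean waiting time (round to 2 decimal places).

10.00

Schedule: | A 0-4 | B 4-8 | C 8-12 | A 12-13 | B 13-17 | C 17-20 |
Completion: A=13  B=17  C=20
Waiting times: A=8, B=9, C=13
Average waiting = (8+9+13) / 3 = 30/3 = 10.00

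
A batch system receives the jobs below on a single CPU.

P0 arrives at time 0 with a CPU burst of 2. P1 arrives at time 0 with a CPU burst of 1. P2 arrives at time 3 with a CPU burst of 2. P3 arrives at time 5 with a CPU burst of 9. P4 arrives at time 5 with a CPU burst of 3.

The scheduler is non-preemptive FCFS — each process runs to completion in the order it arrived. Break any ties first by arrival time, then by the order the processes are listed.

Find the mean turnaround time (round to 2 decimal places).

5.60

Timeline: | P0 0-2 | P1 2-3 | P2 3-5 | P3 5-14 | P4 14-17 |
Completion: P0=2  P1=3  P2=5  P3=14  P4=17
Turnaround (C−A): P0=2  P1=3  P2=2  P3=9  P4=12
Turnaround times: P0=2, P1=3, P2=2, P3=9, P4=12
Average turnaround = (2+3+2+9+12) / 5 = 28/5 = 5.60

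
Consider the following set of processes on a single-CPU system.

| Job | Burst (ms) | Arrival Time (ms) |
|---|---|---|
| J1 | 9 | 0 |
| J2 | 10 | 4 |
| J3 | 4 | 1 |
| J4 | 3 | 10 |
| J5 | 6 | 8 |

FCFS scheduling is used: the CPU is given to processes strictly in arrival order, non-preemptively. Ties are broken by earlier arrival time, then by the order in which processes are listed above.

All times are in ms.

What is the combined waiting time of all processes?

51

Schedule: | J1 0-9 | J3 9-13 | J2 13-23 | J5 23-29 | J4 29-32 |
Completion: J1=9  J2=23  J3=13  J4=32  J5=29
Turnaround (C−A): J1=9  J2=19  J3=12  J4=22  J5=21
Waiting = turnaround − burst: J1=0, J2=9, J3=8, J4=19, J5=15
Total waiting = 0 + 9 + 8 + 19 + 15 = 51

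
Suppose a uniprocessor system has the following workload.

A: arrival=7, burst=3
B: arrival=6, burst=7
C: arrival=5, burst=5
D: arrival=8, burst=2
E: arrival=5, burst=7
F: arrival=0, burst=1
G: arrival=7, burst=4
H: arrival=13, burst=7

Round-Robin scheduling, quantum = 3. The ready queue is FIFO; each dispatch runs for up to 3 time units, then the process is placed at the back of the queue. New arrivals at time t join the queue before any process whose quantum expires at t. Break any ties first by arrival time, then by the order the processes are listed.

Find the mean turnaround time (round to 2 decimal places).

Schedule: | F 0-1 | idle 1-5 | C 5-8 | E 8-11 | B 11-14 | A 14-17 | G 17-20 | D 20-22 | C 22-24 | E 24-27 | H 27-30 | B 30-33 | G 33-34 | E 34-35 | H 35-38 | B 38-39 | H 39-40 |
Completion: A=17  B=39  C=24  D=22  E=35  F=1  G=34  H=40
Turnaround times: A=10, B=33, C=19, D=14, E=30, F=1, G=27, H=27
Average turnaround = (10+33+19+14+30+1+27+27) / 8 = 161/8 = 20.13

20.13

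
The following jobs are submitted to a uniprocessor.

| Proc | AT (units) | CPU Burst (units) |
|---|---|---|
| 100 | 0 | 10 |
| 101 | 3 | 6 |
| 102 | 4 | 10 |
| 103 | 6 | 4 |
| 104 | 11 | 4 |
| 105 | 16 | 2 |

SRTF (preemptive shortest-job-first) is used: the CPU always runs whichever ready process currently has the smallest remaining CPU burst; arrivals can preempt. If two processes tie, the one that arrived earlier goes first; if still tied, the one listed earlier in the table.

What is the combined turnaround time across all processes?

Gantt: | 100 0-3 | 101 3-9 | 103 9-13 | 104 13-17 | 105 17-19 | 100 19-26 | 102 26-36 |
Completion: 100=26  101=9  102=36  103=13  104=17  105=19
Turnaround (C−A): 100=26  101=6  102=32  103=7  104=6  105=3
Turnaround = completion − arrival: 100=26, 101=6, 102=32, 103=7, 104=6, 105=3
Total turnaround = 26 + 6 + 32 + 7 + 6 + 3 = 80

80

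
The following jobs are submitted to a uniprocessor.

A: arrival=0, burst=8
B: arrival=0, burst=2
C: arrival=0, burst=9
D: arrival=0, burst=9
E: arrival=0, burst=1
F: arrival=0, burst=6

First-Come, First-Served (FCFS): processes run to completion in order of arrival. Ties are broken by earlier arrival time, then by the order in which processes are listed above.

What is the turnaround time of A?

8

Schedule: | A 0-8 | B 8-10 | C 10-19 | D 19-28 | E 28-29 | F 29-35 |
Completion: A=8  B=10  C=19  D=28  E=29  F=35
Turnaround(A) = completion − arrival = 8 − 0 = 8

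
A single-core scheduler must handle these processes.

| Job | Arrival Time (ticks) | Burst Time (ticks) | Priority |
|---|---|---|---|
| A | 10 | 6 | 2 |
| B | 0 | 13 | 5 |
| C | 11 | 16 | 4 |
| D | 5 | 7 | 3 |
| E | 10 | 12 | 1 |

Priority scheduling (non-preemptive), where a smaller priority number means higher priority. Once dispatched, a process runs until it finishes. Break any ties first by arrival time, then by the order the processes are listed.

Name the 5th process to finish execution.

Timeline: | B 0-13 | E 13-25 | A 25-31 | D 31-38 | C 38-54 |
Completion: A=31  B=13  C=54  D=38  E=25
Turnaround (C−A): A=21  B=13  C=43  D=33  E=15
Finish order: B → E → A → D → C

C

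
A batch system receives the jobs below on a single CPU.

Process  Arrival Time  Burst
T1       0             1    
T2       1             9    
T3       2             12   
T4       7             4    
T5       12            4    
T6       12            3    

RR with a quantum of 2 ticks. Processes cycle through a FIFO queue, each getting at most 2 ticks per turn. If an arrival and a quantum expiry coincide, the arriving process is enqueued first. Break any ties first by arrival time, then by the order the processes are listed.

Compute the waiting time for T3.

Schedule: | T1 0-1 | T2 1-3 | T3 3-5 | T2 5-7 | T3 7-9 | T4 9-11 | T2 11-13 | T3 13-15 | T4 15-17 | T5 17-19 | T6 19-21 | T2 21-23 | T3 23-25 | T5 25-27 | T6 27-28 | T2 28-29 | T3 29-33 |
Completion: T1=1  T2=29  T3=33  T4=17  T5=27  T6=28
Waiting(T3) = turnaround − burst = 31 − 12 = 19

19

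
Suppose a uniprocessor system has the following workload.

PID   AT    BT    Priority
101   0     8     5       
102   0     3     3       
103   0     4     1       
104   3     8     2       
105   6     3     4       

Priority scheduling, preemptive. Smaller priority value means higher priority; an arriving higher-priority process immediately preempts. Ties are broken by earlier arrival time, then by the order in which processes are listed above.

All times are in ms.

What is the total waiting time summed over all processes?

40

Timeline: | 103 0-4 | 104 4-12 | 102 12-15 | 105 15-18 | 101 18-26 |
Completion: 101=26  102=15  103=4  104=12  105=18
Turnaround (C−A): 101=26  102=15  103=4  104=9  105=12
Waiting = turnaround − burst: 101=18, 102=12, 103=0, 104=1, 105=9
Total waiting = 18 + 12 + 0 + 1 + 9 = 40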